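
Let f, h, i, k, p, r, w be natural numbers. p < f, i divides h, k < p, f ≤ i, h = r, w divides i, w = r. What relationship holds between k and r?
k < r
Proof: h = r and i divides h, so i divides r. Since w = r and w divides i, r divides i. i divides r, so i = r. k < p and p < f, hence k < f. Since f ≤ i, k < i. Since i = r, k < r.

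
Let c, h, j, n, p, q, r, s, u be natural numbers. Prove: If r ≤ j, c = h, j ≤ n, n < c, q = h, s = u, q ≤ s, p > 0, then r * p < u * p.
j ≤ n and n < c, so j < c. c = h, so j < h. s = u and q ≤ s, therefore q ≤ u. Since q = h, h ≤ u. Since j < h, j < u. Since r ≤ j, r < u. From p > 0, by multiplying by a positive, r * p < u * p.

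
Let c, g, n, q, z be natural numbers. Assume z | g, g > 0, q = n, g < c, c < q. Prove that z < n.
z | g and g > 0, hence z ≤ g. g < c and c < q, thus g < q. Since q = n, g < n. z ≤ g, so z < n.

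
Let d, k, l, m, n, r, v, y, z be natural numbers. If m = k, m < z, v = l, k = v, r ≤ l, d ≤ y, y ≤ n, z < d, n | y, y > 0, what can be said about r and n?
r < n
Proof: Since m = k and k = v, m = v. Since v = l, m = l. Since m < z, l < z. r ≤ l, so r < z. Since z < d, r < d. n | y and y > 0, so n ≤ y. Since y ≤ n, y = n. d ≤ y, so d ≤ n. r < d, so r < n.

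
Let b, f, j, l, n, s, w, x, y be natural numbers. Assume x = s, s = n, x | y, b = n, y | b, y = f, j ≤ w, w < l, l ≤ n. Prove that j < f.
x = s and s = n, hence x = n. Since x | y, n | y. Because b = n and y | b, y | n. Because n | y, n = y. Because y = f, n = f. Since w < l and l ≤ n, w < n. Since j ≤ w, j < n. n = f, so j < f.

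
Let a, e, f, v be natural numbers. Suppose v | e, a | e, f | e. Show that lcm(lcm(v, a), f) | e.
Since v | e and a | e, lcm(v, a) | e. f | e, so lcm(lcm(v, a), f) | e.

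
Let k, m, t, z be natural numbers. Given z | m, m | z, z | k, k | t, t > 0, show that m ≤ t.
z | m and m | z, so z = m. Since z | k and k | t, z | t. t > 0, so z ≤ t. z = m, so m ≤ t.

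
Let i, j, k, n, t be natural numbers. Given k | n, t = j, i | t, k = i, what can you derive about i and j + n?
i | j + n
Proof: Since t = j and i | t, i | j. k = i and k | n, thus i | n. i | j, so i | j + n.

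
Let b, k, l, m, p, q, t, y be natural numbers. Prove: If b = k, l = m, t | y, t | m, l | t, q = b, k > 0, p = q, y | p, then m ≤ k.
l = m and l | t, thus m | t. Since t | m, t = m. From q = b and b = k, q = k. From p = q and y | p, y | q. Since t | y, t | q. Since q = k, t | k. Because k > 0, t ≤ k. Because t = m, m ≤ k.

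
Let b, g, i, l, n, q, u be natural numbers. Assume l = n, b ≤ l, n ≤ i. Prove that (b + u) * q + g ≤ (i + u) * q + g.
l = n and b ≤ l, thus b ≤ n. Since n ≤ i, b ≤ i. Then b + u ≤ i + u. Then (b + u) * q ≤ (i + u) * q. Then (b + u) * q + g ≤ (i + u) * q + g.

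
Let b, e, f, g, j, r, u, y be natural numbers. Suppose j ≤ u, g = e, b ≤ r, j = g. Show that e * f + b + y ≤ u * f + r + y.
j = g and g = e, thus j = e. Since j ≤ u, e ≤ u. Then e * f ≤ u * f. b ≤ r, so e * f + b ≤ u * f + r. Then e * f + b + y ≤ u * f + r + y.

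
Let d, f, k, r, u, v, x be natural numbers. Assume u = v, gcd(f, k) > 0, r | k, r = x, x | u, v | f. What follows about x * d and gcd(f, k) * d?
x * d ≤ gcd(f, k) * d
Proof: u = v and x | u, so x | v. From v | f, x | f. From r = x and r | k, x | k. Since x | f, x | gcd(f, k). gcd(f, k) > 0, so x ≤ gcd(f, k). Then x * d ≤ gcd(f, k) * d.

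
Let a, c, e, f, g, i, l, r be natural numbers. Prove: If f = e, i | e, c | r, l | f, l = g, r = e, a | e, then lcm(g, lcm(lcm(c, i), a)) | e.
f = e and l | f, so l | e. Since l = g, g | e. r = e and c | r, so c | e. i | e, so lcm(c, i) | e. a | e, so lcm(lcm(c, i), a) | e. Since g | e, lcm(g, lcm(lcm(c, i), a)) | e.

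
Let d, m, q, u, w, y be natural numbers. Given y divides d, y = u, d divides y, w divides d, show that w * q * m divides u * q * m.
d divides y and y divides d, hence d = y. Since y = u, d = u. w divides d, so w divides u. Then w * q divides u * q. Then w * q * m divides u * q * m.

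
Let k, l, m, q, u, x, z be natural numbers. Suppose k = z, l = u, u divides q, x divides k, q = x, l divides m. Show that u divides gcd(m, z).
l = u and l divides m, thus u divides m. Because q = x and u divides q, u divides x. k = z and x divides k, therefore x divides z. Since u divides x, u divides z. u divides m, so u divides gcd(m, z).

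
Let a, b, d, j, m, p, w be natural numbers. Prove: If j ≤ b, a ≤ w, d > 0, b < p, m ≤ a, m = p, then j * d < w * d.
j ≤ b and b < p, thus j < p. From m ≤ a and a ≤ w, m ≤ w. Because m = p, p ≤ w. Since j < p, j < w. Since d > 0, j * d < w * d.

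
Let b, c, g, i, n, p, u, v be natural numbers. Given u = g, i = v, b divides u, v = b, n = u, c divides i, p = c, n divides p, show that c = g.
From i = v and v = b, i = b. Since c divides i, c divides b. b divides u, so c divides u. n = u and n divides p, so u divides p. p = c, so u divides c. Since c divides u, c = u. u = g, so c = g.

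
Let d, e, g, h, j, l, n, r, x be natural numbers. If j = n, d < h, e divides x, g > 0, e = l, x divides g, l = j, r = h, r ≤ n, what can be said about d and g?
d < g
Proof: From r = h and r ≤ n, h ≤ n. l = j and j = n, therefore l = n. Since e = l, e = n. e divides x and x divides g, hence e divides g. e = n, so n divides g. Since g > 0, n ≤ g. h ≤ n, so h ≤ g. Since d < h, d < g.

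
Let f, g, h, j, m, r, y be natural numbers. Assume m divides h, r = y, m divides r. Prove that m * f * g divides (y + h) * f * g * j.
r = y and m divides r, thus m divides y. Since m divides h, m divides y + h. Then m * f divides (y + h) * f. Then m * f * g divides (y + h) * f * g. Then m * f * g divides (y + h) * f * g * j.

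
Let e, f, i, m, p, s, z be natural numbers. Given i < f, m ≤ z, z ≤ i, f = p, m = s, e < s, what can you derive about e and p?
e < p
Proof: m ≤ z and z ≤ i, hence m ≤ i. m = s, so s ≤ i. f = p and i < f, therefore i < p. Since s ≤ i, s < p. Since e < s, e < p.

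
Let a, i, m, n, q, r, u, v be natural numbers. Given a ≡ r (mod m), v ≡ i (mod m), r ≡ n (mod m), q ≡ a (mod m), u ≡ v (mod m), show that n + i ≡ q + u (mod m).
q ≡ a (mod m) and a ≡ r (mod m), so q ≡ r (mod m). From r ≡ n (mod m), q ≡ n (mod m). u ≡ v (mod m) and v ≡ i (mod m), hence u ≡ i (mod m). Using q ≡ n (mod m), by adding congruences, q + u ≡ n + i (mod m). Then n + i ≡ q + u (mod m).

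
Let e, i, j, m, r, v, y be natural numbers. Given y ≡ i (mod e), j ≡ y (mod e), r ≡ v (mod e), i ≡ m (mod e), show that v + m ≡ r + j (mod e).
j ≡ y (mod e) and y ≡ i (mod e), thus j ≡ i (mod e). Since i ≡ m (mod e), j ≡ m (mod e). From r ≡ v (mod e), by adding congruences, r + j ≡ v + m (mod e). Then v + m ≡ r + j (mod e).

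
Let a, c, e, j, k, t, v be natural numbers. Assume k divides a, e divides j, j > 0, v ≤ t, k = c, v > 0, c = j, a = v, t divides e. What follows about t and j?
t = j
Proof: t divides e and e divides j, therefore t divides j. Since j > 0, t ≤ j. k = c and c = j, thus k = j. Because a = v and k divides a, k divides v. Since v > 0, k ≤ v. v ≤ t, so k ≤ t. k = j, so j ≤ t. t ≤ j, so t = j.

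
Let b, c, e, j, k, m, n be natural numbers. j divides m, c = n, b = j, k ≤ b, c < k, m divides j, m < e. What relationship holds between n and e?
n < e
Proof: c = n and c < k, thus n < k. From j divides m and m divides j, j = m. Since b = j, b = m. Since k ≤ b, k ≤ m. m < e, so k < e. n < k, so n < e.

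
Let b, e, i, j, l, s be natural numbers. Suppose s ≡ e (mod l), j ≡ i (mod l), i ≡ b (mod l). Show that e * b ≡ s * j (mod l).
j ≡ i (mod l) and i ≡ b (mod l), hence j ≡ b (mod l). Since s ≡ e (mod l), by multiplying congruences, s * j ≡ e * b (mod l). Then e * b ≡ s * j (mod l).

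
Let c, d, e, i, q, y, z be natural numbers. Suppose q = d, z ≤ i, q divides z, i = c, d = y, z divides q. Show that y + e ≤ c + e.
From z divides q and q divides z, z = q. From q = d, z = d. d = y, so z = y. From i = c and z ≤ i, z ≤ c. Since z = y, y ≤ c. Then y + e ≤ c + e.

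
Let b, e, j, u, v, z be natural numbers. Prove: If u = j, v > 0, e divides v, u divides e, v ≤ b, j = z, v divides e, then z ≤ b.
u = j and j = z, thus u = z. e divides v and v divides e, thus e = v. u divides e, so u divides v. Since u = z, z divides v. v > 0, so z ≤ v. v ≤ b, so z ≤ b.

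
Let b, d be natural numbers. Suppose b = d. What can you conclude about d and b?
d = b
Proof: Since b = d, by symmetry, d = b.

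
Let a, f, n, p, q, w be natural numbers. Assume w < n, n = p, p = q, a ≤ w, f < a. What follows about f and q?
f < q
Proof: Since n = p and p = q, n = q. a ≤ w and w < n, so a < n. f < a, so f < n. Because n = q, f < q.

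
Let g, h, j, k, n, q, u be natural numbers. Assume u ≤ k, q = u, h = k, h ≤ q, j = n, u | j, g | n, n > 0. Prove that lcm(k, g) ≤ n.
h = k and h ≤ q, hence k ≤ q. q = u, so k ≤ u. Since u ≤ k, u = k. Because j = n and u | j, u | n. Since u = k, k | n. g | n, so lcm(k, g) | n. Since n > 0, lcm(k, g) ≤ n.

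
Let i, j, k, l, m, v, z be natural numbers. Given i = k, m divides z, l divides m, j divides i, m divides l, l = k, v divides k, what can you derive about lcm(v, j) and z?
lcm(v, j) divides z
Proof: i = k and j divides i, so j divides k. v divides k, so lcm(v, j) divides k. m divides l and l divides m, therefore m = l. From l = k, m = k. m divides z, so k divides z. From lcm(v, j) divides k, lcm(v, j) divides z.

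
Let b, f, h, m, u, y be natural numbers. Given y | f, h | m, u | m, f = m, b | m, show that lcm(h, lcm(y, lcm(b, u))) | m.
Since f = m and y | f, y | m. b | m and u | m, therefore lcm(b, u) | m. Because y | m, lcm(y, lcm(b, u)) | m. Since h | m, lcm(h, lcm(y, lcm(b, u))) | m.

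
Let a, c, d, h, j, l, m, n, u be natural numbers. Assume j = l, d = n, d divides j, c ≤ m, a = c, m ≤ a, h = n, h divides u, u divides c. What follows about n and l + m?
n divides l + m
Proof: d = n and d divides j, hence n divides j. Because j = l, n divides l. From a = c and m ≤ a, m ≤ c. Because c ≤ m, c = m. Since h = n and h divides u, n divides u. u divides c, so n divides c. c = m, so n divides m. Because n divides l, n divides l + m.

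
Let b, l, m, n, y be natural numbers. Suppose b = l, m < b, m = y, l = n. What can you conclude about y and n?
y < n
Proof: Since b = l and l = n, b = n. m = y and m < b, therefore y < b. b = n, so y < n.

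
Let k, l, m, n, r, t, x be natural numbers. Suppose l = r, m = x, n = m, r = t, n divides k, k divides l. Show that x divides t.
Since n = m and n divides k, m divides k. m = x, so x divides k. l = r and k divides l, thus k divides r. Since x divides k, x divides r. Since r = t, x divides t.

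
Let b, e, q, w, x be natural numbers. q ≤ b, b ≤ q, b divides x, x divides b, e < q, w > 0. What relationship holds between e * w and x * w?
e * w < x * w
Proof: Since q ≤ b and b ≤ q, q = b. Since b divides x and x divides b, b = x. Since q = b, q = x. e < q, so e < x. Since w > 0, by multiplying by a positive, e * w < x * w.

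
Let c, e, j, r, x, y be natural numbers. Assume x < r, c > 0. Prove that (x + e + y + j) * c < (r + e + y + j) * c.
From x < r, x + e < r + e. Then x + e + y < r + e + y. Then x + e + y + j < r + e + y + j. Since c > 0, (x + e + y + j) * c < (r + e + y + j) * c.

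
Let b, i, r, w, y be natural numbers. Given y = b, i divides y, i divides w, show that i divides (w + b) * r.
y = b and i divides y, hence i divides b. i divides w, so i divides w + b. Then i divides (w + b) * r.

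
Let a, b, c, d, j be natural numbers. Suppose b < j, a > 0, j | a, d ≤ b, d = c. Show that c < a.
d = c and d ≤ b, thus c ≤ b. Because j | a and a > 0, j ≤ a. b < j, so b < a. Since c ≤ b, c < a.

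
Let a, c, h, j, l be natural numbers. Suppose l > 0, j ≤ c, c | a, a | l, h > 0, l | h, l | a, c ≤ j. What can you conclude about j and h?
j ≤ h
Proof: Since c ≤ j and j ≤ c, c = j. Since a | l and l | a, a = l. c | a, so c | l. l > 0, so c ≤ l. From l | h and h > 0, l ≤ h. c ≤ l, so c ≤ h. c = j, so j ≤ h.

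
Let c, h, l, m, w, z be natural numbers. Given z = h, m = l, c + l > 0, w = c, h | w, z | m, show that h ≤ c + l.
w = c and h | w, thus h | c. Since m = l and z | m, z | l. Because z = h, h | l. Since h | c, h | c + l. From c + l > 0, h ≤ c + l.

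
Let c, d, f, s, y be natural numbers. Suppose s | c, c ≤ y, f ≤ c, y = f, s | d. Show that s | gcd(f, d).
y = f and c ≤ y, hence c ≤ f. f ≤ c, so c = f. s | c, so s | f. Since s | d, s | gcd(f, d).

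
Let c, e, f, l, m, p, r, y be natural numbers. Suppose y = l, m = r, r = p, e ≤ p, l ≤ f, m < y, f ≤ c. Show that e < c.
m = r and m < y, so r < y. y = l, so r < l. Since r = p, p < l. l ≤ f and f ≤ c, hence l ≤ c. p < l, so p < c. Since e ≤ p, e < c.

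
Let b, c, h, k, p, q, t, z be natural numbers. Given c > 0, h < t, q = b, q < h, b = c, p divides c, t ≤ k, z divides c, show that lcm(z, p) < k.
Because z divides c and p divides c, lcm(z, p) divides c. Since c > 0, lcm(z, p) ≤ c. q = b and b = c, so q = c. q < h, so c < h. Since lcm(z, p) ≤ c, lcm(z, p) < h. h < t and t ≤ k, so h < k. lcm(z, p) < h, so lcm(z, p) < k.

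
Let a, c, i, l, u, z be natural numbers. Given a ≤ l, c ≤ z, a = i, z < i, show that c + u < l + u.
c ≤ z and z < i, thus c < i. a = i and a ≤ l, so i ≤ l. Since c < i, c < l. Then c + u < l + u.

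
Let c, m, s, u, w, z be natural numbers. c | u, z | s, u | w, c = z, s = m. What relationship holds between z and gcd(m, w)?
z | gcd(m, w)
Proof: s = m and z | s, therefore z | m. Since c = z and c | u, z | u. Since u | w, z | w. Since z | m, z | gcd(m, w).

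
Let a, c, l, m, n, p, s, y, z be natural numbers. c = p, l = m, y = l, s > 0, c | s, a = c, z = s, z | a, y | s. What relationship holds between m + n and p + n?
m + n ≤ p + n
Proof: a = c and z | a, hence z | c. Since z = s, s | c. From c | s, s = c. Since c = p, s = p. Because y = l and y | s, l | s. From s > 0, l ≤ s. Since s = p, l ≤ p. l = m, so m ≤ p. Then m + n ≤ p + n.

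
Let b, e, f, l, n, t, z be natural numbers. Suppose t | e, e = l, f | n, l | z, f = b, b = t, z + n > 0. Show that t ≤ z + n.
e = l and t | e, so t | l. l | z, so t | z. f = b and f | n, so b | n. Since b = t, t | n. t | z, so t | z + n. Since z + n > 0, t ≤ z + n.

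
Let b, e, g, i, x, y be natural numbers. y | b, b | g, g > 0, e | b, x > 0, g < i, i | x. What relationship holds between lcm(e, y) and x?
lcm(e, y) < x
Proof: e | b and y | b, so lcm(e, y) | b. From b | g, lcm(e, y) | g. Since g > 0, lcm(e, y) ≤ g. i | x and x > 0, hence i ≤ x. g < i, so g < x. Since lcm(e, y) ≤ g, lcm(e, y) < x.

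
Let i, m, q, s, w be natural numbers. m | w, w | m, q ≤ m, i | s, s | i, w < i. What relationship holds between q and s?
q < s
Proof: m | w and w | m, therefore m = w. Since q ≤ m, q ≤ w. Because i | s and s | i, i = s. w < i, so w < s. Since q ≤ w, q < s.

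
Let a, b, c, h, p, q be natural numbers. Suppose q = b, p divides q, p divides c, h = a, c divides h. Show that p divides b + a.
q = b and p divides q, so p divides b. h = a and c divides h, thus c divides a. Since p divides c, p divides a. Since p divides b, p divides b + a.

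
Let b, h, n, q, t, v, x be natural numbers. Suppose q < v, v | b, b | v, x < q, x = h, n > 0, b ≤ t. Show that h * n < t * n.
Because x = h and x < q, h < q. Since b | v and v | b, b = v. Since b ≤ t, v ≤ t. Since q < v, q < t. Since h < q, h < t. Since n > 0, h * n < t * n.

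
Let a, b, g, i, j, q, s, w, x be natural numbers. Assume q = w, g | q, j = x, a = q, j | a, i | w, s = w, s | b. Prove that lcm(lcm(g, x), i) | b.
Because a = q and j | a, j | q. j = x, so x | q. Since g | q, lcm(g, x) | q. q = w, so lcm(g, x) | w. Since i | w, lcm(lcm(g, x), i) | w. s = w and s | b, so w | b. lcm(lcm(g, x), i) | w, so lcm(lcm(g, x), i) | b.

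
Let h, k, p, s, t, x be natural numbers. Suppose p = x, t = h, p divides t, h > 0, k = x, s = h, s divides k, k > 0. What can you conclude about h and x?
h = x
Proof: Since t = h and p divides t, p divides h. Since p = x, x divides h. Since h > 0, x ≤ h. s divides k and k > 0, hence s ≤ k. Since s = h, h ≤ k. Since k = x, h ≤ x. Since x ≤ h, x = h. Then h = x.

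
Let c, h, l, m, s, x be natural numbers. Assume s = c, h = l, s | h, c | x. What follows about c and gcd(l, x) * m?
c | gcd(l, x) * m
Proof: h = l and s | h, hence s | l. Since s = c, c | l. Because c | x, c | gcd(l, x). Then c | gcd(l, x) * m.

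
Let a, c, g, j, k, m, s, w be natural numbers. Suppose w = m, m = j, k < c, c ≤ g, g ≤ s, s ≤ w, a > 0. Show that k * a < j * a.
w = m and m = j, hence w = j. From c ≤ g and g ≤ s, c ≤ s. Because k < c, k < s. Since s ≤ w, k < w. w = j, so k < j. Since a > 0, by multiplying by a positive, k * a < j * a.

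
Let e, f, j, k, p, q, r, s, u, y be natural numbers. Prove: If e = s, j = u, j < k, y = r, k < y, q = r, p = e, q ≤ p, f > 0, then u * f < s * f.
y = r and k < y, therefore k < r. Since j < k, j < r. Since j = u, u < r. Since p = e and q ≤ p, q ≤ e. Since q = r, r ≤ e. u < r, so u < e. Because e = s, u < s. Since f > 0, u * f < s * f.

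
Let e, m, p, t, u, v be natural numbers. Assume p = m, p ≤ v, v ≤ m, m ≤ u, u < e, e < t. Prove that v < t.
p = m and p ≤ v, therefore m ≤ v. Since v ≤ m, m = v. m ≤ u and u < e, so m < e. e < t, so m < t. m = v, so v < t.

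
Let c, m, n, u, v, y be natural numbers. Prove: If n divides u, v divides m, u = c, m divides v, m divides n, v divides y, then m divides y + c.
v divides m and m divides v, so v = m. v divides y, so m divides y. u = c and n divides u, thus n divides c. Since m divides n, m divides c. m divides y, so m divides y + c.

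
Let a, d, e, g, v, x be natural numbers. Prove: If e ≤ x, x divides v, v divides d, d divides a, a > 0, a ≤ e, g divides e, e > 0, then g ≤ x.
Because v divides d and d divides a, v divides a. Since x divides v, x divides a. a > 0, so x ≤ a. From a ≤ e, x ≤ e. Since e ≤ x, e = x. g divides e and e > 0, thus g ≤ e. e = x, so g ≤ x.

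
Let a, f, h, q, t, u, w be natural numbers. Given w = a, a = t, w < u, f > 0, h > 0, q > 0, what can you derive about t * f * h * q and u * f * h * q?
t * f * h * q < u * f * h * q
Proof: w = a and a = t, thus w = t. w < u, so t < u. Since f > 0, t * f < u * f. Because h > 0, t * f * h < u * f * h. Since q > 0, t * f * h * q < u * f * h * q.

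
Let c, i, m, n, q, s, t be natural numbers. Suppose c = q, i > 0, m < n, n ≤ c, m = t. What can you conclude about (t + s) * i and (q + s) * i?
(t + s) * i < (q + s) * i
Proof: m < n and n ≤ c, hence m < c. c = q, so m < q. m = t, so t < q. Then t + s < q + s. Since i > 0, by multiplying by a positive, (t + s) * i < (q + s) * i.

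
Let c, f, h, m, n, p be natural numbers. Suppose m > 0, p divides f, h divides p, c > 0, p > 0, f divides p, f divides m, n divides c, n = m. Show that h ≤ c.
Because p divides f and f divides p, p = f. h divides p and p > 0, hence h ≤ p. Since p = f, h ≤ f. f divides m and m > 0, so f ≤ m. Since h ≤ f, h ≤ m. Because n = m and n divides c, m divides c. Since c > 0, m ≤ c. h ≤ m, so h ≤ c.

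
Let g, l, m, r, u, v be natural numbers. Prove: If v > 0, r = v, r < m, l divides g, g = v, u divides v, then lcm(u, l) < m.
Because g = v and l divides g, l divides v. u divides v, so lcm(u, l) divides v. v > 0, so lcm(u, l) ≤ v. r = v and r < m, so v < m. lcm(u, l) ≤ v, so lcm(u, l) < m.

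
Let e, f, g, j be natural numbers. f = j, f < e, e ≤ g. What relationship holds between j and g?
j < g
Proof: Since f < e and e ≤ g, f < g. f = j, so j < g.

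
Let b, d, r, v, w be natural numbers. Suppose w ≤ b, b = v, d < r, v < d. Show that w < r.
Because b = v and w ≤ b, w ≤ v. Because v < d, w < d. d < r, so w < r.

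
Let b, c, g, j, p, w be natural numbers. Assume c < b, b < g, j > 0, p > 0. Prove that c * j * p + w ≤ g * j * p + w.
c < b and b < g, thus c < g. j > 0, so c * j < g * j. p > 0, so c * j * p < g * j * p. Then c * j * p + w < g * j * p + w. Then c * j * p + w ≤ g * j * p + w.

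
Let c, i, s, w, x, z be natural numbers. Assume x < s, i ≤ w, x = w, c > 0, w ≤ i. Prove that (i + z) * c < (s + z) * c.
From w ≤ i and i ≤ w, w = i. x = w, so x = i. x < s, so i < s. Then i + z < s + z. c > 0, so (i + z) * c < (s + z) * c.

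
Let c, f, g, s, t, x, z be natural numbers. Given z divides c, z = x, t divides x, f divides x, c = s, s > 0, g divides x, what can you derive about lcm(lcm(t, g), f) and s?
lcm(lcm(t, g), f) ≤ s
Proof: t divides x and g divides x, hence lcm(t, g) divides x. f divides x, so lcm(lcm(t, g), f) divides x. c = s and z divides c, hence z divides s. z = x, so x divides s. From lcm(lcm(t, g), f) divides x, lcm(lcm(t, g), f) divides s. s > 0, so lcm(lcm(t, g), f) ≤ s.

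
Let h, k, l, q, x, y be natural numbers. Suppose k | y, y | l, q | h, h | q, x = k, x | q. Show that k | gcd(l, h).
k | y and y | l, therefore k | l. q | h and h | q, so q = h. x = k and x | q, therefore k | q. Since q = h, k | h. Since k | l, k | gcd(l, h).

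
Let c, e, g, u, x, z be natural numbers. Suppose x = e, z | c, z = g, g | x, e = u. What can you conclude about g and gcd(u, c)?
g | gcd(u, c)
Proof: Because x = e and e = u, x = u. Since g | x, g | u. From z = g and z | c, g | c. Since g | u, g | gcd(u, c).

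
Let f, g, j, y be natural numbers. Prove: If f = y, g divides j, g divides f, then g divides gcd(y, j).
f = y and g divides f, therefore g divides y. Since g divides j, g divides gcd(y, j).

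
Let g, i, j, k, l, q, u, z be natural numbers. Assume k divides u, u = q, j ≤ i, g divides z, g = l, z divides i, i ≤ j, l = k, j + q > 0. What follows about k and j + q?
k ≤ j + q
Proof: Because i ≤ j and j ≤ i, i = j. From g divides z and z divides i, g divides i. Because g = l, l divides i. Since l = k, k divides i. i = j, so k divides j. From u = q and k divides u, k divides q. k divides j, so k divides j + q. Since j + q > 0, k ≤ j + q.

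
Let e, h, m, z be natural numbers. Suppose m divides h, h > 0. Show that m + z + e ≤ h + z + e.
m divides h and h > 0, therefore m ≤ h. Then m + z ≤ h + z. Then m + z + e ≤ h + z + e.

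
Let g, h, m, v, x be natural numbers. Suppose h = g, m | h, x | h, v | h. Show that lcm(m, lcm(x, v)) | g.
x | h and v | h, therefore lcm(x, v) | h. m | h, so lcm(m, lcm(x, v)) | h. Because h = g, lcm(m, lcm(x, v)) | g.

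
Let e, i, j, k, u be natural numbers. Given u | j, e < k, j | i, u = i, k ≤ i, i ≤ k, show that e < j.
k ≤ i and i ≤ k, therefore k = i. u = i and u | j, so i | j. j | i, so i = j. From k = i, k = j. Since e < k, e < j.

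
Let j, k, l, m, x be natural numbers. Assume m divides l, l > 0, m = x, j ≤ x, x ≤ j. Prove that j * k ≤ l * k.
Since x ≤ j and j ≤ x, x = j. Since m = x, m = j. Because m divides l and l > 0, m ≤ l. Since m = j, j ≤ l. By multiplying by a non-negative, j * k ≤ l * k.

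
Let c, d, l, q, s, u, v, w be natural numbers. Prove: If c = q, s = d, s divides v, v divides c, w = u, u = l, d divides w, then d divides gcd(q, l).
From s = d and s divides v, d divides v. Since v divides c, d divides c. c = q, so d divides q. w = u and u = l, thus w = l. Since d divides w, d divides l. d divides q, so d divides gcd(q, l).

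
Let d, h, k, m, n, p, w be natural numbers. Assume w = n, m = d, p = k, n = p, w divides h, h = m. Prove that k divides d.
From h = m and m = d, h = d. w = n and w divides h, therefore n divides h. Since n = p, p divides h. h = d, so p divides d. p = k, so k divides d.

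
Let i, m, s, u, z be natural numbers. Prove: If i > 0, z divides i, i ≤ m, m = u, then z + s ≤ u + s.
z divides i and i > 0, so z ≤ i. i ≤ m, so z ≤ m. Since m = u, z ≤ u. Then z + s ≤ u + s.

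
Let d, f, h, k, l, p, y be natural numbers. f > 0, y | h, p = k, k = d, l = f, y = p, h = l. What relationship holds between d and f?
d ≤ f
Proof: Because h = l and l = f, h = f. From y = p and y | h, p | h. p = k, so k | h. h = f, so k | f. Since f > 0, k ≤ f. k = d, so d ≤ f.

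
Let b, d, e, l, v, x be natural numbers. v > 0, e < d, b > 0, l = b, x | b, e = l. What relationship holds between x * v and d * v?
x * v < d * v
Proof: Since x | b and b > 0, x ≤ b. Since e = l and l = b, e = b. From e < d, b < d. Because x ≤ b, x < d. Since v > 0, x * v < d * v.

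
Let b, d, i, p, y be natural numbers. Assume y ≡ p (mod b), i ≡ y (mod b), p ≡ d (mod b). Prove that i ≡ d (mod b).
i ≡ y (mod b) and y ≡ p (mod b), hence i ≡ p (mod b). p ≡ d (mod b), so i ≡ d (mod b).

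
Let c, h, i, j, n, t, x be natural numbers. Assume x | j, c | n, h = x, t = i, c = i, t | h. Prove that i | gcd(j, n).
Because h = x and t | h, t | x. Since t = i, i | x. x | j, so i | j. c = i and c | n, hence i | n. Since i | j, i | gcd(j, n).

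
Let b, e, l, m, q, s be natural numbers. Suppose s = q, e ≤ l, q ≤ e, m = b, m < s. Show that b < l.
s = q and m < s, therefore m < q. q ≤ e and e ≤ l, therefore q ≤ l. Since m < q, m < l. Since m = b, b < l.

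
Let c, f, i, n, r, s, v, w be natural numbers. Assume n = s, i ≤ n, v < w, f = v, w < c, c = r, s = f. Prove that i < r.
Because s = f and f = v, s = v. n = s and i ≤ n, hence i ≤ s. s = v, so i ≤ v. v < w and w < c, thus v < c. c = r, so v < r. Since i ≤ v, i < r.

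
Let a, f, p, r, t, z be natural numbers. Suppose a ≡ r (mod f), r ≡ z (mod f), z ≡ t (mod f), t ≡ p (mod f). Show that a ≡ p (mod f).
a ≡ r (mod f) and r ≡ z (mod f), hence a ≡ z (mod f). From z ≡ t (mod f), a ≡ t (mod f). t ≡ p (mod f), so a ≡ p (mod f).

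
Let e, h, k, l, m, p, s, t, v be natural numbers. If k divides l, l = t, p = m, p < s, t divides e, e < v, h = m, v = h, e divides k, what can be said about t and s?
t < s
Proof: Since l = t and k divides l, k divides t. e divides k, so e divides t. From t divides e, e = t. Because v = h and h = m, v = m. e < v, so e < m. Since p = m and p < s, m < s. e < m, so e < s. Since e = t, t < s.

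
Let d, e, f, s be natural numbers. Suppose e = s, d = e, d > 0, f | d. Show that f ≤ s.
From d = e and e = s, d = s. f | d and d > 0, thus f ≤ d. Since d = s, f ≤ s.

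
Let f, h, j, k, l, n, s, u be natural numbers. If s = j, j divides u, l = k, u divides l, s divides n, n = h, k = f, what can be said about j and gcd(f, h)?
j divides gcd(f, h)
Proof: Because j divides u and u divides l, j divides l. l = k, so j divides k. k = f, so j divides f. Because s = j and s divides n, j divides n. Since n = h, j divides h. Since j divides f, j divides gcd(f, h).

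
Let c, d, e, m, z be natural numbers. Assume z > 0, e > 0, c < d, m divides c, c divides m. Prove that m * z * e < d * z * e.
Since c divides m and m divides c, c = m. Since c < d, m < d. Since z > 0, by multiplying by a positive, m * z < d * z. Because e > 0, by multiplying by a positive, m * z * e < d * z * e.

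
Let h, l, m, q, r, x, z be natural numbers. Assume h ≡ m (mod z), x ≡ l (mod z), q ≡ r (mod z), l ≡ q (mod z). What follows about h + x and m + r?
h + x ≡ m + r (mod z)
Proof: Since x ≡ l (mod z) and l ≡ q (mod z), x ≡ q (mod z). Since q ≡ r (mod z), x ≡ r (mod z). Since h ≡ m (mod z), by adding congruences, h + x ≡ m + r (mod z).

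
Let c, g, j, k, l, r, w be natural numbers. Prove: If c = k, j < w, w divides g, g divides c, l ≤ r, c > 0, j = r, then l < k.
Since j = r and j < w, r < w. w divides g and g divides c, hence w divides c. Since c > 0, w ≤ c. r < w, so r < c. c = k, so r < k. l ≤ r, so l < k.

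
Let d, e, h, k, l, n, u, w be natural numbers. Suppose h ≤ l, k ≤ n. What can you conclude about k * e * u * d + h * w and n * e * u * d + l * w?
k * e * u * d + h * w ≤ n * e * u * d + l * w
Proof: Because k ≤ n, by multiplying by a non-negative, k * e ≤ n * e. By multiplying by a non-negative, k * e * u ≤ n * e * u. By multiplying by a non-negative, k * e * u * d ≤ n * e * u * d. h ≤ l. By multiplying by a non-negative, h * w ≤ l * w. From k * e * u * d ≤ n * e * u * d, k * e * u * d + h * w ≤ n * e * u * d + l * w.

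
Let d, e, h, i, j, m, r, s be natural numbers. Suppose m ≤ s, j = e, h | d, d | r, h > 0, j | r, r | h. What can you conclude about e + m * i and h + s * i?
e + m * i ≤ h + s * i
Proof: h | d and d | r, so h | r. Since r | h, r = h. Since j | r, j | h. j = e, so e | h. Since h > 0, e ≤ h. m ≤ s, therefore m * i ≤ s * i. e ≤ h, so e + m * i ≤ h + s * i.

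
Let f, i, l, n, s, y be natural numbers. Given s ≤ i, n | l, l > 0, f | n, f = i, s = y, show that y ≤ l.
From s = y and s ≤ i, y ≤ i. From f | n and n | l, f | l. f = i, so i | l. Since l > 0, i ≤ l. Since y ≤ i, y ≤ l.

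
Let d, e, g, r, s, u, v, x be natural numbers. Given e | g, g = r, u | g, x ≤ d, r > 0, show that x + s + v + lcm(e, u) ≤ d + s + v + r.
x ≤ d, so x + s ≤ d + s. Then x + s + v ≤ d + s + v. e | g and u | g, hence lcm(e, u) | g. g = r, so lcm(e, u) | r. Since r > 0, lcm(e, u) ≤ r. Since x + s + v ≤ d + s + v, x + s + v + lcm(e, u) ≤ d + s + v + r.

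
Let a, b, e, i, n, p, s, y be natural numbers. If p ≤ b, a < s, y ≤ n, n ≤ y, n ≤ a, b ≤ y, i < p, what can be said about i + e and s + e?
i + e < s + e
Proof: p ≤ b and b ≤ y, so p ≤ y. Since i < p, i < y. n ≤ y and y ≤ n, therefore n = y. n ≤ a and a < s, thus n < s. Since n = y, y < s. Since i < y, i < s. Then i + e < s + e.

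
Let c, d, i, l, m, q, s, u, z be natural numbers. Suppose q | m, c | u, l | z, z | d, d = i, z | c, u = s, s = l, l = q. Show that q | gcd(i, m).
From u = s and s = l, u = l. Because z | c and c | u, z | u. u = l, so z | l. l | z, so z = l. From d = i and z | d, z | i. Because z = l, l | i. Since l = q, q | i. Since q | m, q | gcd(i, m).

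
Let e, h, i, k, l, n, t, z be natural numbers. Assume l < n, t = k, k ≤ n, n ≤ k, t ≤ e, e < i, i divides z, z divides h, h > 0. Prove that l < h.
Because k ≤ n and n ≤ k, k = n. Because t = k, t = n. t ≤ e and e < i, so t < i. t = n, so n < i. From l < n, l < i. i divides z and z divides h, so i divides h. Since h > 0, i ≤ h. l < i, so l < h.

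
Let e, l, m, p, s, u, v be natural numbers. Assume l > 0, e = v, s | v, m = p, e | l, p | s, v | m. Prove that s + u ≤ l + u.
Because m = p and v | m, v | p. p | s, so v | s. Since s | v, v = s. e = v and e | l, hence v | l. Because l > 0, v ≤ l. Since v = s, s ≤ l. Then s + u ≤ l + u.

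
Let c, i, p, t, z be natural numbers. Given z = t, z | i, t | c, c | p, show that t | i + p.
z = t and z | i, so t | i. Because t | c and c | p, t | p. t | i, so t | i + p.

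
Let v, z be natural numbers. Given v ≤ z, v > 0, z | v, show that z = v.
z | v and v > 0, thus z ≤ v. Because v ≤ z, z = v.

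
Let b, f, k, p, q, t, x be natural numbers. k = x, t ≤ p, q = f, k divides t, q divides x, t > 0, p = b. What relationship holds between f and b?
f ≤ b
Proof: q = f and q divides x, hence f divides x. Because k = x and k divides t, x divides t. Because f divides x, f divides t. t > 0, so f ≤ t. p = b and t ≤ p, so t ≤ b. f ≤ t, so f ≤ b.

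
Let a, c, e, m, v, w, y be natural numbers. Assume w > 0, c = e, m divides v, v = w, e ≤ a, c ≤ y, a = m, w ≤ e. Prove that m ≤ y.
a = m and e ≤ a, thus e ≤ m. v = w and m divides v, thus m divides w. w > 0, so m ≤ w. w ≤ e, so m ≤ e. From e ≤ m, e = m. c = e and c ≤ y, thus e ≤ y. Since e = m, m ≤ y.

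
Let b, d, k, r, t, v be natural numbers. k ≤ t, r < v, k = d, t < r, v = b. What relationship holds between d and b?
d < b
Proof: From k ≤ t and t < r, k < r. Because r < v, k < v. Since v = b, k < b. From k = d, d < b.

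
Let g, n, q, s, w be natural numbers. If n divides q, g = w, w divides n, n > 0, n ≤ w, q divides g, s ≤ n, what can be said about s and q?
s ≤ q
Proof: w divides n and n > 0, so w ≤ n. n ≤ w, so w = n. Since g = w, g = n. q divides g, so q divides n. n divides q, so n = q. Since s ≤ n, s ≤ q.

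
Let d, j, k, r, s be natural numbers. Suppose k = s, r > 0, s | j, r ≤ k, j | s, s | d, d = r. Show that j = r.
Because j | s and s | j, j = s. d = r and s | d, thus s | r. Since r > 0, s ≤ r. Because k = s and r ≤ k, r ≤ s. From s ≤ r, s = r. Since j = s, j = r.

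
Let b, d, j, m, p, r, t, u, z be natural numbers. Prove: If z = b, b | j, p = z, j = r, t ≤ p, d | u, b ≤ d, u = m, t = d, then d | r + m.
p = z and z = b, hence p = b. t = d and t ≤ p, thus d ≤ p. Since p = b, d ≤ b. b ≤ d, so b = d. From j = r and b | j, b | r. b = d, so d | r. From u = m and d | u, d | m. Since d | r, d | r + m.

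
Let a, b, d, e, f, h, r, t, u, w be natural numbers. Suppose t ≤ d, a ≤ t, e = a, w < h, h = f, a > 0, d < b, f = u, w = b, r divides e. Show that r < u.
Since e = a and r divides e, r divides a. a > 0, so r ≤ a. a ≤ t and t ≤ d, therefore a ≤ d. d < b, so a < b. From h = f and f = u, h = u. w = b and w < h, so b < h. Since h = u, b < u. a < b, so a < u. r ≤ a, so r < u.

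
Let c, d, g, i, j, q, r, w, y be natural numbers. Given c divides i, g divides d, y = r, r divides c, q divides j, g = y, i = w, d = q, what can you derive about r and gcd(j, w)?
r divides gcd(j, w)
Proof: Since g = y and y = r, g = r. d = q and g divides d, hence g divides q. q divides j, so g divides j. g = r, so r divides j. From i = w and c divides i, c divides w. r divides c, so r divides w. r divides j, so r divides gcd(j, w).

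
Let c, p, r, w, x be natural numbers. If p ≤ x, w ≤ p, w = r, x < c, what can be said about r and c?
r < c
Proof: w ≤ p and p ≤ x, therefore w ≤ x. x < c, so w < c. w = r, so r < c.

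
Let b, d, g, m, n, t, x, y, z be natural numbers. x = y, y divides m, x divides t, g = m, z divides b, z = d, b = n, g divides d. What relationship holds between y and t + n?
y divides t + n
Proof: Because x = y and x divides t, y divides t. From g = m and g divides d, m divides d. y divides m, so y divides d. z = d and z divides b, therefore d divides b. y divides d, so y divides b. Since b = n, y divides n. Since y divides t, y divides t + n.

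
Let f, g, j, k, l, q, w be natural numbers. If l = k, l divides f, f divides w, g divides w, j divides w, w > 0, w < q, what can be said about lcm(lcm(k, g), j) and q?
lcm(lcm(k, g), j) < q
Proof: From l = k and l divides f, k divides f. f divides w, so k divides w. g divides w, so lcm(k, g) divides w. j divides w, so lcm(lcm(k, g), j) divides w. Because w > 0, lcm(lcm(k, g), j) ≤ w. w < q, so lcm(lcm(k, g), j) < q.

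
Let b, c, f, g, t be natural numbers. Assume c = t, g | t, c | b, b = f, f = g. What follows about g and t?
g = t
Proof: c = t and c | b, thus t | b. b = f, so t | f. Since f = g, t | g. g | t, so g = t.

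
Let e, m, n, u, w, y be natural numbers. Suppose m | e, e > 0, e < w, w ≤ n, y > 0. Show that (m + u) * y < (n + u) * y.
m | e and e > 0, so m ≤ e. From e < w, m < w. Since w ≤ n, m < n. Then m + u < n + u. Since y > 0, (m + u) * y < (n + u) * y.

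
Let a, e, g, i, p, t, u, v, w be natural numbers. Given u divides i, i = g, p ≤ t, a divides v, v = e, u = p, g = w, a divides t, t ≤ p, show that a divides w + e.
p ≤ t and t ≤ p, so p = t. From i = g and u divides i, u divides g. g = w, so u divides w. Since u = p, p divides w. p = t, so t divides w. a divides t, so a divides w. v = e and a divides v, thus a divides e. a divides w, so a divides w + e.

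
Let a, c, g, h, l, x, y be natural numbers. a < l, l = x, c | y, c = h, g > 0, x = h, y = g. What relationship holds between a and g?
a < g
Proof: l = x and x = h, therefore l = h. a < l, so a < h. From y = g and c | y, c | g. g > 0, so c ≤ g. From c = h, h ≤ g. a < h, so a < g.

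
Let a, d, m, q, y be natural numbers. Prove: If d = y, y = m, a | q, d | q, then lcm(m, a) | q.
From d = y and y = m, d = m. From d | q, m | q. a | q, so lcm(m, a) | q.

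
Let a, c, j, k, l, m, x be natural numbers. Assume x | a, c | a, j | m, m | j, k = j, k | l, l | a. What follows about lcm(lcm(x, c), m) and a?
lcm(lcm(x, c), m) | a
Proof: x | a and c | a, therefore lcm(x, c) | a. Since j | m and m | j, j = m. From k = j and k | l, j | l. Since l | a, j | a. Since j = m, m | a. lcm(x, c) | a, so lcm(lcm(x, c), m) | a.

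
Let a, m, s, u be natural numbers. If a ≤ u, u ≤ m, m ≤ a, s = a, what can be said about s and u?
s = u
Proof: u ≤ m and m ≤ a, therefore u ≤ a. a ≤ u, so a = u. Since s = a, s = u.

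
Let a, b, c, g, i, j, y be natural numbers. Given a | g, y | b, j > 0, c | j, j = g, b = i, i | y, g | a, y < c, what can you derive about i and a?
i < a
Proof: Because g | a and a | g, g = a. j = g, so j = a. b = i and y | b, thus y | i. From i | y, y = i. Since c | j and j > 0, c ≤ j. Since y < c, y < j. Since y = i, i < j. Since j = a, i < a.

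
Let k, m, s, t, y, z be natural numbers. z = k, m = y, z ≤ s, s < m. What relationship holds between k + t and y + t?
k + t < y + t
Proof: z ≤ s and s < m, thus z < m. Because m = y, z < y. z = k, so k < y. Then k + t < y + t.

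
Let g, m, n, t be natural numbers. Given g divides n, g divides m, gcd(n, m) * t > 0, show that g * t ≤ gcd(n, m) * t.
Because g divides n and g divides m, g divides gcd(n, m). Then g * t divides gcd(n, m) * t. Since gcd(n, m) * t > 0, g * t ≤ gcd(n, m) * t.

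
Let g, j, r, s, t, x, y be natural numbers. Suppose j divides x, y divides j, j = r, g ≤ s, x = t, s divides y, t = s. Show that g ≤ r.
From s divides y and y divides j, s divides j. x = t and j divides x, thus j divides t. Since t = s, j divides s. s divides j, so s = j. Since j = r, s = r. Since g ≤ s, g ≤ r.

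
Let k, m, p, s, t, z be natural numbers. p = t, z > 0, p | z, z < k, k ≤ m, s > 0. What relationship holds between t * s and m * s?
t * s < m * s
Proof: p = t and p | z, so t | z. z > 0, so t ≤ z. z < k and k ≤ m, therefore z < m. t ≤ z, so t < m. Since s > 0, t * s < m * s.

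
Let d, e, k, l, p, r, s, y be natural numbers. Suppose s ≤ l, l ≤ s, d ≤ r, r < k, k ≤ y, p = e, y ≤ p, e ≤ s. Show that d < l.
s ≤ l and l ≤ s, therefore s = l. Since d ≤ r and r < k, d < k. Since k ≤ y, d < y. p = e and y ≤ p, so y ≤ e. e ≤ s, so y ≤ s. d < y, so d < s. Since s = l, d < l.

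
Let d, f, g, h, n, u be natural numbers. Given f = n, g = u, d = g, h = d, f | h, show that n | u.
From h = d and d = g, h = g. Since g = u, h = u. f = n and f | h, therefore n | h. h = u, so n | u.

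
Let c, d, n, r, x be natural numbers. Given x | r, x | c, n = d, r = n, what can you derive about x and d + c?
x | d + c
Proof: Because r = n and n = d, r = d. Since x | r, x | d. x | c, so x | d + c.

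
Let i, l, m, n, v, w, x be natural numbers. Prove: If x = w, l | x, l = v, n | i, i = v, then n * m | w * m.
i = v and n | i, hence n | v. From x = w and l | x, l | w. Since l = v, v | w. n | v, so n | w. Then n * m | w * m.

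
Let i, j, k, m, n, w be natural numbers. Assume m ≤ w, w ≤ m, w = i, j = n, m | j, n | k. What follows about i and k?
i | k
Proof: m ≤ w and w ≤ m, therefore m = w. w = i, so m = i. Because j = n and m | j, m | n. m = i, so i | n. Since n | k, i | k.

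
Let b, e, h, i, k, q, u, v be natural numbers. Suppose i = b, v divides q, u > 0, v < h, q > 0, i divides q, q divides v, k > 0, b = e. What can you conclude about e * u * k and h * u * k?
e * u * k < h * u * k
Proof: i = b and i divides q, hence b divides q. Since q > 0, b ≤ q. b = e, so e ≤ q. Since v divides q and q divides v, v = q. v < h, so q < h. e ≤ q, so e < h. Combining with u > 0, by multiplying by a positive, e * u < h * u. From k > 0, by multiplying by a positive, e * u * k < h * u * k.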